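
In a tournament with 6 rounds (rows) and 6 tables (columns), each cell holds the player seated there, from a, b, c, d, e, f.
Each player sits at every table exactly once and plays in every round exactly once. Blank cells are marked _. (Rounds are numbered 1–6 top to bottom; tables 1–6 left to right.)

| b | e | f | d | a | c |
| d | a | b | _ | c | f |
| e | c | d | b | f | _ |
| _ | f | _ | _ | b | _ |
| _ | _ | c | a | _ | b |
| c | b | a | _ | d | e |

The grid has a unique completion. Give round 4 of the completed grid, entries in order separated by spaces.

Round 4, table 1: round 4 has {b, f} and table 1 has {b, c, d, e}, leaving only a.
Round 4, table 3: round 4 has {a, b, f} and table 3 has {a, b, c, d, f}, leaving only e.
Round 4, table 4: round 4 has {a, b, e, f} and table 4 has {a, b, d}, leaving only c.
Round 4, table 6: round 4 has {a, b, c, e, f} and table 6 has {b, c, e, f}, leaving only d.
So round 4 reads: a f e c b d.

a f e c b d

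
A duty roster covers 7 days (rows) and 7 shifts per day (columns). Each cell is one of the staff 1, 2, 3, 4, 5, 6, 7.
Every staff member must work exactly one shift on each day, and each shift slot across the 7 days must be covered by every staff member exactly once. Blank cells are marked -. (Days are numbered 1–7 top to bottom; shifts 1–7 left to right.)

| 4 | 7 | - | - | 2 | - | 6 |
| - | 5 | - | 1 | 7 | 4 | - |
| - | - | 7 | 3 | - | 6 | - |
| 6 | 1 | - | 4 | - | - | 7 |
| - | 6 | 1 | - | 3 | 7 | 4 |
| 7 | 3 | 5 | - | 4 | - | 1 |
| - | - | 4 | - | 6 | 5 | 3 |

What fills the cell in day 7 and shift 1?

Day 1, shift 3: day 1 has {2, 4, 6, 7} and shift 3 has {1, 4, 5, 7}, leaving only 3.
Day 1, shift 4: day 1 has {2, 3, 4, 6, 7} and shift 4 has {1, 3, 4}, leaving only 5.
Day 1, shift 6: day 1 has {2, 3, 4, 5, 6, 7} and shift 6 has {4, 5, 6, 7}, leaving only 1.
Day 2, shift 7: day 2 has {1, 4, 5, 7} and shift 7 has {1, 3, 4, 6, 7}, leaving only 2.
Day 2, shift 1: day 2 has {1, 2, 4, 5, 7} and shift 1 has {4, 6, 7}, leaving only 3.
Day 2, shift 3: day 2 has {1, 2, 3, 4, 5, 7} and shift 3 has {1, 3, 4, 5, 7}, leaving only 6.
Day 3, shift 7: day 3 has {3, 6, 7} and shift 7 has {1, 2, 3, 4, 6, 7}, leaving only 5.
Day 3, shift 5: day 3 has {3, 5, 6, 7} and shift 5 has {2, 3, 4, 6, 7}, leaving only 1.
Day 3, shift 1: day 3 has {1, 3, 5, 6, 7} and shift 1 has {3, 4, 6, 7}, leaving only 2.
Day 7 already has {3, 4, 5, 6} and shift 1 already has {2, 3, 4, 6, 7}, so day 7, shift 1 must be 1.

1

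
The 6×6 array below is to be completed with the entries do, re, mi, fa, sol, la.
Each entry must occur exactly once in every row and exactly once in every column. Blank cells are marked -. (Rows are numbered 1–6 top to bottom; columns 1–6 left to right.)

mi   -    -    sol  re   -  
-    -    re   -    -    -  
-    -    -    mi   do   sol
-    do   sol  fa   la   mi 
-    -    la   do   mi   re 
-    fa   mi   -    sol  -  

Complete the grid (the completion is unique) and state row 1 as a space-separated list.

mi la do sol re fa

Row 1, column 2: row 1 has {re, mi, sol} and column 2 has {do, fa}, leaving only la.
Row 2, column 4: row 2 has {re} and column 4 has {do, mi, fa, sol}, leaving only la.
Row 2, column 5: row 2 has {re, la} and column 5 has {do, re, mi, sol, la}, leaving only fa.
Row 2, column 6: row 2 has {re, fa, la} and column 6 has {re, mi, sol}, leaving only do.
Row 1, column 6: row 1 has {re, mi, sol, la} and column 6 has {do, re, mi, sol}, leaving only fa.
Row 1, column 3: row 1 has {re, mi, fa, sol, la} and column 3 has {re, mi, sol, la}, leaving only do.
So row 1 reads: mi la do sol re fa.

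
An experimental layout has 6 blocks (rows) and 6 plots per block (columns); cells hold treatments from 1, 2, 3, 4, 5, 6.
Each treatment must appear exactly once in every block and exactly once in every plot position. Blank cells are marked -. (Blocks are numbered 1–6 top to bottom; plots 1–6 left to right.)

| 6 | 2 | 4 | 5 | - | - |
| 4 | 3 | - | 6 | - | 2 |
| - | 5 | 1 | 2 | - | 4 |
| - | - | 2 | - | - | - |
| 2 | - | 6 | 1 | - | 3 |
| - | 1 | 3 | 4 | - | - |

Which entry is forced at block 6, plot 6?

Block 1, plot 6: block 1 has {2, 4, 5, 6} and plot 6 has {2, 3, 4}, leaving only 1.
Block 1, plot 5: block 1 has {1, 2, 4, 5, 6} and plot 5 has {}, leaving only 3.
Block 2, plot 3: block 2 has {2, 3, 4, 6} and plot 3 has {1, 2, 3, 4, 6}, leaving only 5.
Block 2, plot 5: block 2 has {2, 3, 4, 5, 6} and plot 5 has {3}, leaving only 1.
Block 3, plot 1: block 3 has {1, 2, 4, 5} and plot 1 has {2, 4, 6}, leaving only 3.
Block 3, plot 5: block 3 has {1, 2, 3, 4, 5} and plot 5 has {1, 3}, leaving only 6.
Block 4, plot 4: block 4 has {2} and plot 4 has {1, 2, 4, 5, 6}, leaving only 3.
Block 5, plot 2: block 5 has {1, 2, 3, 6} and plot 2 has {1, 2, 3, 5}, leaving only 4.
Block 4, plot 2: block 4 has {2, 3} and plot 2 has {1, 2, 3, 4, 5}, leaving only 6.
Block 4, plot 6: block 4 has {2, 3, 6} and plot 6 has {1, 2, 3, 4}, leaving only 5.
Block 6 already has {1, 3, 4} and plot 6 already has {1, 2, 3, 4, 5}, so block 6, plot 6 must be 6.

6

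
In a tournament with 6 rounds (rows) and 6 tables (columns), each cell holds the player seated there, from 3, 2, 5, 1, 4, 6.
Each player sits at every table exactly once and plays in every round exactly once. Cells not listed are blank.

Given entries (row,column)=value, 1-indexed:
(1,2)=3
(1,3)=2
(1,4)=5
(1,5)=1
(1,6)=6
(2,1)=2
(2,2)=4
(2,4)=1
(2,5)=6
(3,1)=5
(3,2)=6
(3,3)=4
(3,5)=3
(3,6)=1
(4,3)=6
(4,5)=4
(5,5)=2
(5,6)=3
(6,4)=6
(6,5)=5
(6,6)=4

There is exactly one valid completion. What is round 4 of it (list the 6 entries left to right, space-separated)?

1 5 6 3 4 2

Round 1, table 1: round 1 has {3, 2, 5, 1, 6} and table 1 has {2, 5}, leaving only 4.
Round 2, table 6: round 2 has {2, 1, 4, 6} and table 6 has {3, 1, 4, 6}, leaving only 5.
Round 4, table 6: round 4 has {4, 6} and table 6 has {3, 5, 1, 4, 6}, leaving only 2.
Round 4, table 4: round 4 has {2, 4, 6} and table 4 has {5, 1, 6}, leaving only 3.
Round 4, table 1: round 4 has {3, 2, 4, 6} and table 1 has {2, 5, 4}, leaving only 1.
Round 4, table 2: round 4 has {3, 2, 1, 4, 6} and table 2 has {3, 4, 6}, leaving only 5.
So round 4 reads: 1 5 6 3 4 2.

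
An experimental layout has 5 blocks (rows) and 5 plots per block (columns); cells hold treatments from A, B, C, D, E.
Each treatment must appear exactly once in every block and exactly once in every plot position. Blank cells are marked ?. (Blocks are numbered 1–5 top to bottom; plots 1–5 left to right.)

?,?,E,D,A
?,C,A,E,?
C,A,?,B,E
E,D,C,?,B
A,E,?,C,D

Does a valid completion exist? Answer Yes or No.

No

Block 2, plot 5: block 2 together with plot 5 already contain {A, B, C, D, E} — every symbol — so nothing can go there. The grid has no valid completion.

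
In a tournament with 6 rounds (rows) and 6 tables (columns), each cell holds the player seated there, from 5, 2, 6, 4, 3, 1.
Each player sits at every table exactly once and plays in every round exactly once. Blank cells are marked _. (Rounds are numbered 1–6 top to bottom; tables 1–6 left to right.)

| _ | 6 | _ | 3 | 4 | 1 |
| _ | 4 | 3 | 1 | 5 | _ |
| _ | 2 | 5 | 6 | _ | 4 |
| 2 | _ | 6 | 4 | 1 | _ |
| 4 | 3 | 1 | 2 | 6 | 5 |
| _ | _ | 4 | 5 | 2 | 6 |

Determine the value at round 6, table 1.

3

Round 1, table 1: round 1 has {6, 4, 3, 1} and table 1 has {2, 4}, leaving only 5.
Round 1, table 3: round 1 has {5, 6, 4, 3, 1} and table 3 has {5, 6, 4, 3, 1}, leaving only 2.
Round 2, table 1: round 2 has {5, 4, 3, 1} and table 1 has {5, 2, 4}, leaving only 6.
Round 2, table 6: round 2 has {5, 6, 4, 3, 1} and table 6 has {5, 6, 4, 1}, leaving only 2.
Round 3, table 5: round 3 has {5, 2, 6, 4} and table 5 has {5, 2, 6, 4, 1}, leaving only 3.
Round 3, table 1: round 3 has {5, 2, 6, 4, 3} and table 1 has {5, 2, 6, 4}, leaving only 1.
Round 6 already has {5, 2, 6, 4} and table 1 already has {5, 2, 6, 4, 1}, so round 6, table 1 must be 3.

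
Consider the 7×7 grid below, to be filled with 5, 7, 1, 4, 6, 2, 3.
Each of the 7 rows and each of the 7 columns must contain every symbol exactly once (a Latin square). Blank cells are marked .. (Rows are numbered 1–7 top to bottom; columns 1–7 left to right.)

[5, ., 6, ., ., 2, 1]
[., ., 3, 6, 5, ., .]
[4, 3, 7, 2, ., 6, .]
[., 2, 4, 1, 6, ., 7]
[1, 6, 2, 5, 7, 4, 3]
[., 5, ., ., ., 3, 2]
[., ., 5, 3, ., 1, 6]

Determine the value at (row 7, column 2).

Row 2, column 6: row 2 has {5, 6, 3} and column 6 has {1, 4, 6, 2, 3}, leaving only 7.
Row 2, column 1: row 2 has {5, 7, 6, 3} and column 1 has {5, 1, 4}, leaving only 2.
Row 2, column 7: row 2 has {5, 7, 6, 2, 3} and column 7 has {7, 1, 6, 2, 3}, leaving only 4.
Row 2, column 2: row 2 has {5, 7, 4, 6, 2, 3} and column 2 has {5, 6, 2, 3}, leaving only 1.
Row 3, column 5: row 3 has {7, 4, 6, 2, 3} and column 5 has {5, 7, 6}, leaving only 1.
Row 3, column 7: row 3 has {7, 1, 4, 6, 2, 3} and column 7 has {7, 1, 4, 6, 2, 3}, leaving only 5.
Row 4, column 1: row 4 has {7, 1, 4, 6, 2} and column 1 has {5, 1, 4, 2}, leaving only 3.
Row 4, column 6: row 4 has {7, 1, 4, 6, 2, 3} and column 6 has {7, 1, 4, 6, 2, 3}, leaving only 5.
Row 6, column 3: row 6 has {5, 2, 3} and column 3 has {5, 7, 4, 6, 2, 3}, leaving only 1.
Row 6, column 5: row 6 has {5, 1, 2, 3} and column 5 has {5, 7, 1, 6}, leaving only 4.
Row 1, column 5: row 1 has {5, 1, 6, 2} and column 5 has {5, 7, 1, 4, 6}, leaving only 3.
Row 6, column 4: row 6 has {5, 1, 4, 2, 3} and column 4 has {5, 1, 6, 2, 3}, leaving only 7.
Row 1, column 4: row 1 has {5, 1, 6, 2, 3} and column 4 has {5, 7, 1, 6, 2, 3}, leaving only 4.
Row 1, column 2: row 1 has {5, 1, 4, 6, 2, 3} and column 2 has {5, 1, 6, 2, 3}, leaving only 7.
Row 7 already has {5, 1, 6, 3} and column 2 already has {5, 7, 1, 6, 2, 3}, so row 7, column 2 must be 4.

4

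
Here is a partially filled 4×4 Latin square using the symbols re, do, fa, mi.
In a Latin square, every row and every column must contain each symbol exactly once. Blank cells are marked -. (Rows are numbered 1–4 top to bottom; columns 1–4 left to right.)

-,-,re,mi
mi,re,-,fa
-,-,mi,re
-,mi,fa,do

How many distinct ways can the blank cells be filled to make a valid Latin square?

Row 1, column 1: eliminating its row and column leaves {do, fa}.
Row 1, column 2: eliminating its row and column leaves {do, fa}.
Row 2, column 3: eliminating its row and column leaves {do}.
Row 3, column 1: eliminating its row and column leaves {do, fa}.
Row 3, column 2: eliminating its row and column leaves {do, fa}.
Row 4, column 1: eliminating its row and column leaves {re}.
Enumerating the assignments across these blanks that avoid any row or column repeat gives 2 completions.

2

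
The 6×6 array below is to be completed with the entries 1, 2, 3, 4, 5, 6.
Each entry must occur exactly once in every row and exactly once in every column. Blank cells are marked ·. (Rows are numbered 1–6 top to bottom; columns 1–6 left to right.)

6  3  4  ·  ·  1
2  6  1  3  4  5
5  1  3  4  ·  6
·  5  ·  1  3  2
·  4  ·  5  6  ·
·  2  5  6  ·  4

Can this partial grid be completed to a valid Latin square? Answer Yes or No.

No row or column among the givens repeats a symbol, and propagating forced cells runs into no contradiction.
One valid completion exists (for instance, 6 3 4 2 5 1 / 2 6 1 3 4 5 / 5 1 3 4 2 6 / 4 5 6 1 3 2 / 1 4 2 5 6 3 / 3 2 5 6 1 4).

Yes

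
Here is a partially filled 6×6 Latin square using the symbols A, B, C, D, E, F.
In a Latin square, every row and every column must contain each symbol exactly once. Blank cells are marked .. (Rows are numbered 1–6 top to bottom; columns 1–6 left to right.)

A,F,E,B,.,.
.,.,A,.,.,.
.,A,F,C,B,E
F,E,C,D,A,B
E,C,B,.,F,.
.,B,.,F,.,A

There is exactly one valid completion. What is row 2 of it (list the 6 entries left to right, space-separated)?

Row 2, column 2: row 2 has {A} and column 2 has {A, B, C, E, F}, leaving only D.
Row 2, column 4: row 2 has {A, D} and column 4 has {B, C, D, F}, leaving only E.
Row 2, column 5: row 2 has {A, D, E} and column 5 has {A, B, F}, leaving only C.
Row 2, column 1: row 2 has {A, C, D, E} and column 1 has {A, E, F}, leaving only B.
Row 2, column 6: row 2 has {A, B, C, D, E} and column 6 has {A, B, E}, leaving only F.
So row 2 reads: B D A E C F.

B D A E C F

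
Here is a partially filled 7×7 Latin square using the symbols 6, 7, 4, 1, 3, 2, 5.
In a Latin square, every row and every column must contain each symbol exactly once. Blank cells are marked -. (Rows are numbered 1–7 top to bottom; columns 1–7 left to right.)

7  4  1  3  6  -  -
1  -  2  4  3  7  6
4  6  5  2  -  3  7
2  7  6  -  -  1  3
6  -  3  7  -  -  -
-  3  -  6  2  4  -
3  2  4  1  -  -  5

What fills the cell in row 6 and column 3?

7

Row 6 already has {6, 4, 3, 2} and column 3 already has {6, 4, 1, 3, 2, 5}, so row 6, column 3 must be 7.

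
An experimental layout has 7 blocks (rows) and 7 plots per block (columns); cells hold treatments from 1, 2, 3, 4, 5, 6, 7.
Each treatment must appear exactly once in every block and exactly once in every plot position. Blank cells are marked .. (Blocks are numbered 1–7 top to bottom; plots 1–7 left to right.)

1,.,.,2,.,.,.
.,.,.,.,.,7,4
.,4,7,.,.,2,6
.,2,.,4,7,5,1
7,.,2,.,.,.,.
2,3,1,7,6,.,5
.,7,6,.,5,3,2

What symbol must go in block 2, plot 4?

Block 4, plot 3: block 4 has {1, 2, 4, 5, 7} and plot 3 has {1, 2, 6, 7}, leaving only 3.
Block 2, plot 3: block 2 has {4, 7} and plot 3 has {1, 2, 3, 6, 7}, leaving only 5.
Block 1, plot 3: block 1 has {1, 2} and plot 3 has {1, 2, 3, 5, 6, 7}, leaving only 4.
Block 1, plot 5: block 1 has {1, 2, 4} and plot 5 has {5, 6, 7}, leaving only 3.
Block 1, plot 6: block 1 has {1, 2, 3, 4} and plot 6 has {2, 3, 5, 7}, leaving only 6.
Block 1, plot 2: block 1 has {1, 2, 3, 4, 6} and plot 2 has {2, 3, 4, 7}, leaving only 5.
Block 1, plot 7: block 1 has {1, 2, 3, 4, 5, 6} and plot 7 has {1, 2, 4, 5, 6}, leaving only 7.
Block 3, plot 5: block 3 has {2, 4, 6, 7} and plot 5 has {3, 5, 6, 7}, leaving only 1.
Block 2, plot 5: block 2 has {4, 5, 7} and plot 5 has {1, 3, 5, 6, 7}, leaving only 2.
Block 4, plot 1: block 4 has {1, 2, 3, 4, 5, 7} and plot 1 has {1, 2, 7}, leaving only 6.
Block 2, plot 1: block 2 has {2, 4, 5, 7} and plot 1 has {1, 2, 6, 7}, leaving only 3.
Block 3, plot 1: block 3 has {1, 2, 4, 6, 7} and plot 1 has {1, 2, 3, 6, 7}, leaving only 5.
Block 3, plot 4: block 3 has {1, 2, 4, 5, 6, 7} and plot 4 has {2, 4, 7}, leaving only 3.
Block 5, plot 5: block 5 has {2, 7} and plot 5 has {1, 2, 3, 5, 6, 7}, leaving only 4.
Block 5, plot 6: block 5 has {2, 4, 7} and plot 6 has {2, 3, 5, 6, 7}, leaving only 1.
Block 5, plot 2: block 5 has {1, 2, 4, 7} and plot 2 has {2, 3, 4, 5, 7}, leaving only 6.
Block 2, plot 2: block 2 has {2, 3, 4, 5, 7} and plot 2 has {2, 3, 4, 5, 6, 7}, leaving only 1.
Block 2 already has {1, 2, 3, 4, 5, 7} and plot 4 already has {2, 3, 4, 7}, so block 2, plot 4 must be 6.

6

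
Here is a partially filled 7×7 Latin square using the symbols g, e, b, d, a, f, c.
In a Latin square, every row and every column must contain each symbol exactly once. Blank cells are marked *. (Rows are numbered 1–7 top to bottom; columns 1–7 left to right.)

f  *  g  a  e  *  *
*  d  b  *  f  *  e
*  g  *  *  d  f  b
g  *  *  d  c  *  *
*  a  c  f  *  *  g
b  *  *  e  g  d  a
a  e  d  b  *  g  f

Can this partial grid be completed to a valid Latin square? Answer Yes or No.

No

Row 4, column 7: row 4 together with column 7 already contain {g, e, b, d, a, f, c} — every symbol — so nothing can go there. The grid has no valid completion.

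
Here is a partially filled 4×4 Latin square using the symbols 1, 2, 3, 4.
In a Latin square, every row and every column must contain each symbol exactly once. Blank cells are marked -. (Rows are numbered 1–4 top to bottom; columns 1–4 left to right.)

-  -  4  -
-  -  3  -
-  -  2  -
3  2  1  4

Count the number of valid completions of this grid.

4

Row 1, column 1: eliminating its row and column leaves {1, 2}.
Row 1, column 2: eliminating its row and column leaves {1, 3}.
Row 1, column 4: eliminating its row and column leaves {1, 2, 3}.
Row 2, column 1: eliminating its row and column leaves {1, 2, 4}.
Row 2, column 2: eliminating its row and column leaves {1, 4}.
Row 2, column 4: eliminating its row and column leaves {1, 2}.
Row 3, column 1: eliminating its row and column leaves {1, 4}.
Row 3, column 2: eliminating its row and column leaves {1, 3, 4}.
Row 3, column 4: eliminating its row and column leaves {1, 3}.
Enumerating the assignments across these blanks that avoid any row or column repeat gives 4 completions.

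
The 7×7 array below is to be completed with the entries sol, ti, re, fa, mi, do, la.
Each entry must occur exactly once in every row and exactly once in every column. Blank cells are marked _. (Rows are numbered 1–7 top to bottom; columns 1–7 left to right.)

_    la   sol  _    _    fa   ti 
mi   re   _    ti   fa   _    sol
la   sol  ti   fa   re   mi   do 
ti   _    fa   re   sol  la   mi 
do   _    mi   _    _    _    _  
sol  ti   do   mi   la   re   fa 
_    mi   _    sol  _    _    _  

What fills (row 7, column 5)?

Row 1, column 1: row 1 has {sol, ti, fa, la} and column 1 has {sol, ti, mi, do, la}, leaving only re.
Row 1, column 4: row 1 has {sol, ti, re, fa, la} and column 4 has {sol, ti, re, fa, mi}, leaving only do.
Row 1, column 5: row 1 has {sol, ti, re, fa, do, la} and column 5 has {sol, re, fa, la}, leaving only mi.
Row 2, column 3: row 2 has {sol, ti, re, fa, mi} and column 3 has {sol, ti, fa, mi, do}, leaving only la.
Row 2, column 6: row 2 has {sol, ti, re, fa, mi, la} and column 6 has {re, fa, mi, la}, leaving only do.
Row 4, column 2: row 4 has {sol, ti, re, fa, mi, la} and column 2 has {sol, ti, re, mi, la}, leaving only do.
Row 5, column 2: row 5 has {mi, do} and column 2 has {sol, ti, re, mi, do, la}, leaving only fa.
Row 5, column 4: row 5 has {fa, mi, do} and column 4 has {sol, ti, re, fa, mi, do}, leaving only la.
Row 5, column 5: row 5 has {fa, mi, do, la} and column 5 has {sol, re, fa, mi, la}, leaving only ti.
Row 7 already has {sol, mi} and column 5 already has {sol, ti, re, fa, mi, la}, so row 7, column 5 must be do.

do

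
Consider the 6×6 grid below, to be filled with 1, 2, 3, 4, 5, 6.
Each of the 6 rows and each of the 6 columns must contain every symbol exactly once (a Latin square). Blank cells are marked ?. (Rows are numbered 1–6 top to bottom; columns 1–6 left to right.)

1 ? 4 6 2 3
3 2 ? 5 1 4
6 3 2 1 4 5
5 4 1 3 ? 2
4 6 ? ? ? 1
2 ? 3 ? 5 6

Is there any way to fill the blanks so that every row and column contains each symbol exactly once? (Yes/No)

Yes

No row or column among the givens repeats a symbol, and propagating forced cells runs into no contradiction.
One valid completion exists (for instance, 1 5 4 6 2 3 / 3 2 6 5 1 4 / 6 3 2 1 4 5 / 5 4 1 3 6 2 / 4 6 5 2 3 1 / 2 1 3 4 5 6).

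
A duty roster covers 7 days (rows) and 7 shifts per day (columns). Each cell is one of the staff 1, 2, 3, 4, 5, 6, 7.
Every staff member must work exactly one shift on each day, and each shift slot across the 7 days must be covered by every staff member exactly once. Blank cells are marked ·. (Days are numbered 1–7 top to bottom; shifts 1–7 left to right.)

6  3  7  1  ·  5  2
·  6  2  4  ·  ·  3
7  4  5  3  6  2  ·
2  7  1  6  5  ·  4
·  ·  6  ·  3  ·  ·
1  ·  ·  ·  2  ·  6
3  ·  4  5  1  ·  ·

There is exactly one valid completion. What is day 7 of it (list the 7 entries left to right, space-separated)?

Day 7, shift 2: day 7 has {1, 3, 4, 5} and shift 2 has {3, 4, 6, 7}, leaving only 2.
Day 7, shift 7: day 7 has {1, 2, 3, 4, 5} and shift 7 has {2, 3, 4, 6}, leaving only 7.
Day 7, shift 6: day 7 has {1, 2, 3, 4, 5, 7} and shift 6 has {2, 5}, leaving only 6.
So day 7 reads: 3 2 4 5 1 6 7.

3 2 4 5 1 6 7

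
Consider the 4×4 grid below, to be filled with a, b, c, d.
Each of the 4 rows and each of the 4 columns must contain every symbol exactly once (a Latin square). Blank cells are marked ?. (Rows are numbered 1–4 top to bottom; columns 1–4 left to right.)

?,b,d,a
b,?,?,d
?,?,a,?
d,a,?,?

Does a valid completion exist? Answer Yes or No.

No

Row 1, column 1: row 1 has {a, b, d} and column 1 has {b, d}, so it must be c.
Now row 3, column 1: row 3 together with column 1 already contain {a, b, c, d} — every symbol — so nothing can go there. The grid has no valid completion.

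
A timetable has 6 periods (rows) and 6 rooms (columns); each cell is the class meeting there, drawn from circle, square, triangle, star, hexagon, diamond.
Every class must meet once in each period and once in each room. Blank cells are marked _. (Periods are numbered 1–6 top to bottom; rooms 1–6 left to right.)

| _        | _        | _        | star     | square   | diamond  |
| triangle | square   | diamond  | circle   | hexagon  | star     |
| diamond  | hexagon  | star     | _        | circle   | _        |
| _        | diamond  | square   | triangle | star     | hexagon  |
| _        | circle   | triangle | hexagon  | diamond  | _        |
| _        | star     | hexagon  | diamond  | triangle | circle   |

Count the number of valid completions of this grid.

1

Period 1, room 1: eliminating its period and room leaves {circle, hexagon}.
Period 1, room 2: eliminating its period and room leaves {triangle}.
Period 1, room 3: eliminating its period and room leaves {circle}.
Period 3, room 4: eliminating its period and room leaves {square}.
Period 3, room 6: eliminating its period and room leaves {square, triangle}.
Period 4, room 1: eliminating its period and room leaves {circle}.
Period 5, room 1: eliminating its period and room leaves {square, star}.
Period 5, room 6: eliminating its period and room leaves {square}.
Period 6, room 1: eliminating its period and room leaves {square}.
Only one assignment across all blanks avoids any period or room repeat, giving 1 completion.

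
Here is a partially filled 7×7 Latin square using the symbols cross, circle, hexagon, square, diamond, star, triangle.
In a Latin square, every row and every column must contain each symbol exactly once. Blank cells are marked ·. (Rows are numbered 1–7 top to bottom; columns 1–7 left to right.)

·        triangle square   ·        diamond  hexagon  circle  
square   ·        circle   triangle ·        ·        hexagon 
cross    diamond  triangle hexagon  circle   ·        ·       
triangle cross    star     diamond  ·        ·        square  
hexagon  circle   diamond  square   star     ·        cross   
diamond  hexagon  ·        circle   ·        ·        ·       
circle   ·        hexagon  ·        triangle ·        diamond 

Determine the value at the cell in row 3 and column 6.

Row 1, column 1: row 1 has {circle, hexagon, square, diamond, triangle} and column 1 has {cross, circle, hexagon, square, diamond, triangle}, leaving only star.
Row 1, column 4: row 1 has {circle, hexagon, square, diamond, star, triangle} and column 4 has {circle, hexagon, square, diamond, triangle}, leaving only cross.
Row 2, column 2: row 2 has {circle, hexagon, square, triangle} and column 2 has {cross, circle, hexagon, diamond, triangle}, leaving only star.
Row 2, column 5: row 2 has {circle, hexagon, square, star, triangle} and column 5 has {circle, diamond, star, triangle}, leaving only cross.
Row 2, column 6: row 2 has {cross, circle, hexagon, square, star, triangle} and column 6 has {hexagon}, leaving only diamond.
Row 3, column 7: row 3 has {cross, circle, hexagon, diamond, triangle} and column 7 has {cross, circle, hexagon, square, diamond}, leaving only star.
Row 3 already has {cross, circle, hexagon, diamond, star, triangle} and column 6 already has {hexagon, diamond}, so row 3, column 6 must be square.

square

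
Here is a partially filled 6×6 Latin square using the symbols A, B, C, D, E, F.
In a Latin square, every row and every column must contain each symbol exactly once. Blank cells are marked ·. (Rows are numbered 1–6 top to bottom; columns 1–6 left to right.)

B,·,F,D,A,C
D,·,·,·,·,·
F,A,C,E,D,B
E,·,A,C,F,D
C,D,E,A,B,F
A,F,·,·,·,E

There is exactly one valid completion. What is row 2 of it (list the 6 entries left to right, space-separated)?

D C B F E A

Row 2, column 3: row 2 has {D} and column 3 has {A, C, E, F}, leaving only B.
Row 2, column 4: row 2 has {B, D} and column 4 has {A, C, D, E}, leaving only F.
Row 2, column 6: row 2 has {B, D, F} and column 6 has {B, C, D, E, F}, leaving only A.
Row 1, column 2: row 1 has {A, B, C, D, F} and column 2 has {A, D, F}, leaving only E.
Row 2, column 2: row 2 has {A, B, D, F} and column 2 has {A, D, E, F}, leaving only C.
Row 2, column 5: row 2 has {A, B, C, D, F} and column 5 has {A, B, D, F}, leaving only E.
So row 2 reads: D C B F E A.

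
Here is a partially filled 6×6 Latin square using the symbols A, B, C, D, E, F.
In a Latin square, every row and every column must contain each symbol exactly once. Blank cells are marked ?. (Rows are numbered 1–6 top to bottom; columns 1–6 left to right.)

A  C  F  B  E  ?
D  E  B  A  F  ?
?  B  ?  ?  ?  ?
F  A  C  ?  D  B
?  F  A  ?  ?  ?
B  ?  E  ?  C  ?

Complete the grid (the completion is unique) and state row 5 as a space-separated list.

C F A D B E

Row 5, column 5: row 5 has {A, F} and column 5 has {C, D, E, F}, leaving only B.
Row 1, column 6: row 1 has {A, B, C, E, F} and column 6 has {B}, leaving only D.
Row 2, column 6: row 2 has {A, B, D, E, F} and column 6 has {B, D}, leaving only C.
Row 5, column 6: row 5 has {A, B, F} and column 6 has {B, C, D}, leaving only E.
Row 5, column 1: row 5 has {A, B, E, F} and column 1 has {A, B, D, F}, leaving only C.
Row 5, column 4: row 5 has {A, B, C, E, F} and column 4 has {A, B}, leaving only D.
So row 5 reads: C F A D B E.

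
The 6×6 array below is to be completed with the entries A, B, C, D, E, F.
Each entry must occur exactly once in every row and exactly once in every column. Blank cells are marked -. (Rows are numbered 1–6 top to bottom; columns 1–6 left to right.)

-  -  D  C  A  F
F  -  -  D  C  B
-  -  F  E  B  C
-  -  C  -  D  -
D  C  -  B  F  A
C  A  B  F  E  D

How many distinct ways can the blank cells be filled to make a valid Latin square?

1

Row 1, column 1: eliminating its row and column leaves {B, E}.
Row 1, column 2: eliminating its row and column leaves {B, E}.
Row 2, column 2: eliminating its row and column leaves {E}.
Row 2, column 3: eliminating its row and column leaves {A, E}.
Row 3, column 1: eliminating its row and column leaves {A}.
Row 3, column 2: eliminating its row and column leaves {D}.
Row 4, column 1: eliminating its row and column leaves {A, B, E}.
Row 4, column 2: eliminating its row and column leaves {B, E, F}.
Row 4, column 4: eliminating its row and column leaves {A}.
Row 4, column 6: eliminating its row and column leaves {E}.
Row 5, column 3: eliminating its row and column leaves {E}.
Only one assignment across all blanks avoids any row or column repeat, giving 1 completion.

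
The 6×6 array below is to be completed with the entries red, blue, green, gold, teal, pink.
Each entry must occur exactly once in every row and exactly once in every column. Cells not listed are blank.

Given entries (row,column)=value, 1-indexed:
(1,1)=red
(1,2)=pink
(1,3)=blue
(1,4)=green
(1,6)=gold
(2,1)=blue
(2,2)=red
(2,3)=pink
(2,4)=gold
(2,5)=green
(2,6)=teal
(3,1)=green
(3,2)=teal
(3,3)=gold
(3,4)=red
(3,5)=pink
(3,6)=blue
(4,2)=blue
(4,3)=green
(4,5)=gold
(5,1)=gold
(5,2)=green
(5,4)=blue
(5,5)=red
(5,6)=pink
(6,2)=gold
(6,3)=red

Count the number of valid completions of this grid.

2

Row 1, column 5: eliminating its row and column leaves {teal}.
Row 4, column 1: eliminating its row and column leaves {teal, pink}.
Row 4, column 4: eliminating its row and column leaves {teal, pink}.
Row 4, column 6: eliminating its row and column leaves {red}.
Row 5, column 3: eliminating its row and column leaves {teal}.
Row 6, column 1: eliminating its row and column leaves {teal, pink}.
Row 6, column 4: eliminating its row and column leaves {teal, pink}.
Row 6, column 5: eliminating its row and column leaves {blue, teal}.
Row 6, column 6: eliminating its row and column leaves {green}.
Enumerating the assignments across these blanks that avoid any row or column repeat gives 2 completions.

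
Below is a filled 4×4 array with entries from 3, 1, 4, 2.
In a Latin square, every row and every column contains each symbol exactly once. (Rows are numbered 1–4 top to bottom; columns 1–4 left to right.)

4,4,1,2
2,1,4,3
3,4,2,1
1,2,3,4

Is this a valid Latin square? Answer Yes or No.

Column 2 contains 4 twice (at rows 1 and 3), so it is not a permutation.

No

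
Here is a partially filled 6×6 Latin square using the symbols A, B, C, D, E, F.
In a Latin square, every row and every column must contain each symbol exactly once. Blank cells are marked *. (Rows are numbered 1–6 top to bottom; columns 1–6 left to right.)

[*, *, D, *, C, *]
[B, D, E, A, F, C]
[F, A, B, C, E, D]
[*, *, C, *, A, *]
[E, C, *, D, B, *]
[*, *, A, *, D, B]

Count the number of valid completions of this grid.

Row 1, column 1: eliminating its row and column leaves {A}.
Row 1, column 2: eliminating its row and column leaves {B, E, F}.
Row 1, column 4: eliminating its row and column leaves {B, E, F}.
Row 1, column 6: eliminating its row and column leaves {A, E, F}.
Row 4, column 1: eliminating its row and column leaves {D}.
Row 4, column 2: eliminating its row and column leaves {B, E, F}.
Row 4, column 4: eliminating its row and column leaves {B, E, F}.
Row 4, column 6: eliminating its row and column leaves {E, F}.
Row 5, column 3: eliminating its row and column leaves {F}.
Row 5, column 6: eliminating its row and column leaves {A, F}.
Row 6, column 1: eliminating its row and column leaves {C}.
Row 6, column 2: eliminating its row and column leaves {E, F}.
Row 6, column 4: eliminating its row and column leaves {E, F}.
Enumerating the assignments across these blanks that avoid any row or column repeat gives 4 completions.

4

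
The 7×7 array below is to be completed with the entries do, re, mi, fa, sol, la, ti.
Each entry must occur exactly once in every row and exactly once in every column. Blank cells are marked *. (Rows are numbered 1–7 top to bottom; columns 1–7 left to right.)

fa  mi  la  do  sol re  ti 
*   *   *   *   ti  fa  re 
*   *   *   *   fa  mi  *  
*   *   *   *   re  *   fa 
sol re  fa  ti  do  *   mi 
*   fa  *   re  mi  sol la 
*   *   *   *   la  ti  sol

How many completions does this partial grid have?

Row 2, column 1: eliminating its row and column leaves {do, mi, la}.
Row 2, column 2: eliminating its row and column leaves {do, sol, la}.
Row 2, column 3: eliminating its row and column leaves {do, mi, sol}.
Row 2, column 4: eliminating its row and column leaves {mi, sol, la}.
Row 3, column 1: eliminating its row and column leaves {do, re, la, ti}.
Row 3, column 2: eliminating its row and column leaves {do, sol, la, ti}.
Row 3, column 3: eliminating its row and column leaves {do, re, sol, ti}.
Row 3, column 4: eliminating its row and column leaves {sol, la}.
Row 3, column 7: eliminating its row and column leaves {do}.
Row 4, column 1: eliminating its row and column leaves {do, mi, la, ti}.
Row 4, column 2: eliminating its row and column leaves {do, sol, la, ti}.
Row 4, column 3: eliminating its row and column leaves {do, mi, sol, ti}.
Row 4, column 4: eliminating its row and column leaves {mi, sol, la}.
Row 4, column 6: eliminating its row and column leaves {do, la}.
Row 5, column 6: eliminating its row and column leaves {la}.
Row 6, column 1: eliminating its row and column leaves {do, ti}.
Row 6, column 3: eliminating its row and column leaves {do, ti}.
Row 7, column 1: eliminating its row and column leaves {do, re, mi}.
Row 7, column 2: eliminating its row and column leaves {do}.
Row 7, column 3: eliminating its row and column leaves {do, re, mi}.
Row 7, column 4: eliminating its row and column leaves {mi, fa}.
Enumerating the assignments across these blanks that avoid any row or column repeat gives 10 completions.

10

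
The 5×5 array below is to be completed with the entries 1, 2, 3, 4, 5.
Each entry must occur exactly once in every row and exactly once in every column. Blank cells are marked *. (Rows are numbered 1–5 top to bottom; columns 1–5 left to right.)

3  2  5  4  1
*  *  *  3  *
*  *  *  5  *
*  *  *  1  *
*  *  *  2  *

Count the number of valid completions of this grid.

56

Row 2, column 1: eliminating its row and column leaves {1, 2, 4, 5}.
Row 2, column 2: eliminating its row and column leaves {1, 4, 5}.
Row 2, column 3: eliminating its row and column leaves {1, 2, 4}.
Row 2, column 5: eliminating its row and column leaves {2, 4, 5}.
Row 3, column 1: eliminating its row and column leaves {1, 2, 4}.
Row 3, column 2: eliminating its row and column leaves {1, 3, 4}.
Row 3, column 3: eliminating its row and column leaves {1, 2, 3, 4}.
Row 3, column 5: eliminating its row and column leaves {2, 3, 4}.
Row 4, column 1: eliminating its row and column leaves {2, 4, 5}.
Row 4, column 2: eliminating its row and column leaves {3, 4, 5}.
Row 4, column 3: eliminating its row and column leaves {2, 3, 4}.
Row 4, column 5: eliminating its row and column leaves {2, 3, 4, 5}.
Row 5, column 1: eliminating its row and column leaves {1, 4, 5}.
Row 5, column 2: eliminating its row and column leaves {1, 3, 4, 5}.
Row 5, column 3: eliminating its row and column leaves {1, 3, 4}.
Row 5, column 5: eliminating its row and column leaves {3, 4, 5}.
Enumerating the assignments across these blanks that avoid any row or column repeat gives 56 completions.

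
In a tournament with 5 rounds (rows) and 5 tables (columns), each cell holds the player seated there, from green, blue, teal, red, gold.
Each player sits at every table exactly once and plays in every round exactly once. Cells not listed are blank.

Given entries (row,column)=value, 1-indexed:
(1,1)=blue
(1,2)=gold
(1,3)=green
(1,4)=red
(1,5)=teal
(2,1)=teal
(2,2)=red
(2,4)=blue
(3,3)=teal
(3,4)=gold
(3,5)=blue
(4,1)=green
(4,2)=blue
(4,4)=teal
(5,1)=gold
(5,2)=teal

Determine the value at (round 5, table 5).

red

Round 2, table 3: round 2 has {blue, teal, red} and table 3 has {green, teal}, leaving only gold.
Round 2, table 5: round 2 has {blue, teal, red, gold} and table 5 has {blue, teal}, leaving only green.
Round 5 already has {teal, gold} and table 5 already has {green, blue, teal}, so round 5, table 5 must be red.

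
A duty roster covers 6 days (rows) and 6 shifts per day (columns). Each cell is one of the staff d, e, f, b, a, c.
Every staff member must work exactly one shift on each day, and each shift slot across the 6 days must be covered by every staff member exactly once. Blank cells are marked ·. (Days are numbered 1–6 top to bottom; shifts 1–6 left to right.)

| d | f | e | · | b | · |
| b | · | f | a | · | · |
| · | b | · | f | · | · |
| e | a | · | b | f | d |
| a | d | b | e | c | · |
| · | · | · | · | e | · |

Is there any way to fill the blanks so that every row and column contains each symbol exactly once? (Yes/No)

Yes

No day or shift among the givens repeats a symbol, and propagating forced cells runs into no contradiction.
One valid completion exists (for instance, d f e c b a / b e f a d c / c b d f a e / e a c b f d / a d b e c f / f c a d e b).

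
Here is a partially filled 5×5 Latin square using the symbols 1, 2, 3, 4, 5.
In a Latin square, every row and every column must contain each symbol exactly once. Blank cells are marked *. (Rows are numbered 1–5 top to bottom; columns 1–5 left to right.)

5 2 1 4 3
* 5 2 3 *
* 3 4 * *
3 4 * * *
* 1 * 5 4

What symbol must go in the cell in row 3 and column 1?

1

Row 2, column 5: row 2 has {2, 3, 5} and column 5 has {3, 4}, leaving only 1.
Row 2, column 1: row 2 has {1, 2, 3, 5} and column 1 has {3, 5}, leaving only 4.
Row 4, column 3: row 4 has {3, 4} and column 3 has {1, 2, 4}, leaving only 5.
Row 4, column 5: row 4 has {3, 4, 5} and column 5 has {1, 3, 4}, leaving only 2.
Row 3, column 5: row 3 has {3, 4} and column 5 has {1, 2, 3, 4}, leaving only 5.
Row 4, column 4: row 4 has {2, 3, 4, 5} and column 4 has {3, 4, 5}, leaving only 1.
Row 3, column 4: row 3 has {3, 4, 5} and column 4 has {1, 3, 4, 5}, leaving only 2.
Row 3 already has {2, 3, 4, 5} and column 1 already has {3, 4, 5}, so row 3, column 1 must be 1.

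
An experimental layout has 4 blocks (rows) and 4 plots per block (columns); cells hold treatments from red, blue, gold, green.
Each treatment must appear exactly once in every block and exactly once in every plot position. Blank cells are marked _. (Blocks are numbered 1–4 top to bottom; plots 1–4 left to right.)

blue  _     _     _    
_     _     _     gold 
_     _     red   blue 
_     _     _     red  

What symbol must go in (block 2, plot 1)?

red

Block 1, plot 4: block 1 has {blue} and plot 4 has {red, blue, gold}, leaving only green.
Block 1, plot 3: block 1 has {blue, green} and plot 3 has {red}, leaving only gold.
Block 1, plot 2: block 1 has {blue, gold, green} and plot 2 has {}, leaving only red.
Block 2, plot 1 is narrowed to {red, green}.
If it were green, then block 2, plot 3 would be left with no valid symbol.
So block 2, plot 1 must be red.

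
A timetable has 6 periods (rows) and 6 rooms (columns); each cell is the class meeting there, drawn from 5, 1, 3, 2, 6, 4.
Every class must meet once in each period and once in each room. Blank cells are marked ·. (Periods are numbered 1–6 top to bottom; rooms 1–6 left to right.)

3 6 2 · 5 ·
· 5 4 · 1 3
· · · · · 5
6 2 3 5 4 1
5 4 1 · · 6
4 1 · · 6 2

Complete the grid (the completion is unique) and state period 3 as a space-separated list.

Period 3, room 2: period 3 has {5} and room 2 has {5, 1, 2, 6, 4}, leaving only 3.
Period 3, room 3: period 3 has {5, 3} and room 3 has {1, 3, 2, 4}, leaving only 6.
Period 3, room 5: period 3 has {5, 3, 6} and room 5 has {5, 1, 6, 4}, leaving only 2.
Period 3, room 1: period 3 has {5, 3, 2, 6} and room 1 has {5, 3, 6, 4}, leaving only 1.
Period 3, room 4: period 3 has {5, 1, 3, 2, 6} and room 4 has {5}, leaving only 4.
So period 3 reads: 1 3 6 4 2 5.

1 3 6 4 2 5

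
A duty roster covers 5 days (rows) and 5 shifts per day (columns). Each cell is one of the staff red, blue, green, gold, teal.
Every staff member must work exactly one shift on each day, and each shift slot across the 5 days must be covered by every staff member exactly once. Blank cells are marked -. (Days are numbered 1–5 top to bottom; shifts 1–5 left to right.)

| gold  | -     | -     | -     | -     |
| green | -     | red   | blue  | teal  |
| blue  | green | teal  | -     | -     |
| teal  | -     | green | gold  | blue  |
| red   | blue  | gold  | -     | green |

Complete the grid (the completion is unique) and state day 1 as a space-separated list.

gold teal blue green red

Day 1, shift 3: day 1 has {gold} and shift 3 has {red, green, gold, teal}, leaving only blue.
Day 1, shift 5: day 1 has {blue, gold} and shift 5 has {blue, green, teal}, leaving only red.
Day 1, shift 2: day 1 has {red, blue, gold} and shift 2 has {blue, green}, leaving only teal.
Day 1, shift 4: day 1 has {red, blue, gold, teal} and shift 4 has {blue, gold}, leaving only green.
So day 1 reads: gold teal blue green red.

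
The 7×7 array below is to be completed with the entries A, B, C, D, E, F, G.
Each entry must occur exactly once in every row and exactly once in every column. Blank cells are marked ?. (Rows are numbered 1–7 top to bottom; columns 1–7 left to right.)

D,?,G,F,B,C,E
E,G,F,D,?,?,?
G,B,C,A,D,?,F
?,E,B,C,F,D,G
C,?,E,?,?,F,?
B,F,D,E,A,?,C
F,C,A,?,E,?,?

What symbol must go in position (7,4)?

Row 1, column 2: row 1 has {B, C, D, E, F, G} and column 2 has {B, C, E, F, G}, leaving only A.
Row 2, column 5: row 2 has {D, E, F, G} and column 5 has {A, B, D, E, F}, leaving only C.
Row 3, column 6: row 3 has {A, B, C, D, F, G} and column 6 has {C, D, F}, leaving only E.
Row 4, column 1: row 4 has {B, C, D, E, F, G} and column 1 has {B, C, D, E, F, G}, leaving only A.
Row 5, column 2: row 5 has {C, E, F} and column 2 has {A, B, C, E, F, G}, leaving only D.
Row 5, column 5: row 5 has {C, D, E, F} and column 5 has {A, B, C, D, E, F}, leaving only G.
Row 5, column 4: row 5 has {C, D, E, F, G} and column 4 has {A, C, D, E, F}, leaving only B.
Row 7 already has {A, C, E, F} and column 4 already has {A, B, C, D, E, F}, so row 7, column 4 must be G.

G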